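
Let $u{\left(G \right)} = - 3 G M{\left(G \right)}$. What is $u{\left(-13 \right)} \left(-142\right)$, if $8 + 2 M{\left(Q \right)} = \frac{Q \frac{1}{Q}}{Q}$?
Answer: $22365$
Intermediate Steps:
$M{\left(Q \right)} = -4 + \frac{1}{2 Q}$ ($M{\left(Q \right)} = -4 + \frac{\frac{Q}{Q} \frac{1}{Q}}{2} = -4 + \frac{1 \frac{1}{Q}}{2} = -4 + \frac{1}{2 Q}$)
$u{\left(G \right)} = - 3 G \left(-4 + \frac{1}{2 G}\right)$
$u{\left(-13 \right)} \left(-142\right) = \left(- \frac{3}{2} + 12 \left(-13\right)\right) \left(-142\right) = \left(- \frac{3}{2} - 156\right) \left(-142\right) = \left(- \frac{315}{2}\right) \left(-142\right) = 22365$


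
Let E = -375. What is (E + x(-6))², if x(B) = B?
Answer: 145161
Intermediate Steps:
(E + x(-6))² = (-375 - 6)² = (-381)² = 145161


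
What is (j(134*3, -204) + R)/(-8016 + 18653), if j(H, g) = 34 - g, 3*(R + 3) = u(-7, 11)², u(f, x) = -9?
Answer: 262/10637 ≈ 0.024631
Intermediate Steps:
R = 24 (R = -3 + (⅓)*(-9)² = -3 + (⅓)*81 = -3 + 27 = 24)
(j(134*3, -204) + R)/(-8016 + 18653) = ((34 - 1*(-204)) + 24)/(-8016 + 18653) = ((34 + 204) + 24)/10637 = (238 + 24)*(1/10637) = 262*(1/10637) = 262/10637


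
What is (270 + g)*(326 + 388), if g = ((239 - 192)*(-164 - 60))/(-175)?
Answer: 5893356/25 ≈ 2.3573e+5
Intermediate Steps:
g = 1504/25 (g = (47*(-224))*(-1/175) = -10528*(-1/175) = 1504/25 ≈ 60.160)
(270 + g)*(326 + 388) = (270 + 1504/25)*(326 + 388) = (8254/25)*714 = 5893356/25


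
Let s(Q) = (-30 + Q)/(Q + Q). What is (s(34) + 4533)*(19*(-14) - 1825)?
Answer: -9478626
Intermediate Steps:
s(Q) = (-30 + Q)/(2*Q) (s(Q) = (-30 + Q)/((2*Q)) = (-30 + Q)*(1/(2*Q)) = (-30 + Q)/(2*Q))
(s(34) + 4533)*(19*(-14) - 1825) = ((½)*(-30 + 34)/34 + 4533)*(19*(-14) - 1825) = ((½)*(1/34)*4 + 4533)*(-266 - 1825) = (1/17 + 4533)*(-2091) = (77062/17)*(-2091) = -9478626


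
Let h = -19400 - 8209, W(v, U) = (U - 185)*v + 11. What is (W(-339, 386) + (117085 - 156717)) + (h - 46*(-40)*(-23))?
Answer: -177689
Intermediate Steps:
W(v, U) = 11 + v*(-185 + U) (W(v, U) = (-185 + U)*v + 11 = v*(-185 + U) + 11 = 11 + v*(-185 + U))
h = -27609
(W(-339, 386) + (117085 - 156717)) + (h - 46*(-40)*(-23)) = ((11 - 185*(-339) + 386*(-339)) + (117085 - 156717)) + (-27609 - 46*(-40)*(-23)) = ((11 + 62715 - 130854) - 39632) + (-27609 - (-1840)*(-23)) = (-68128 - 39632) + (-27609 - 1*42320) = -107760 + (-27609 - 42320) = -107760 - 69929 = -177689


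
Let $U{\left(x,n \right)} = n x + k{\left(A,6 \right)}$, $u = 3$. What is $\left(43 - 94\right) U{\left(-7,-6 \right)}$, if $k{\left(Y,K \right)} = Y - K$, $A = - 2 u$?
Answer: $-1530$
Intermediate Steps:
$A = -6$ ($A = \left(-2\right) 3 = -6$)
$U{\left(x,n \right)} = -12 + n x$ ($U{\left(x,n \right)} = n x - 12 = -12 + n x$)
$\left(43 - 94\right) U{\left(-7,-6 \right)} = \left(43 - 94\right) \left(-12 - -42\right) = \left(43 - 94\right) \left(-12 + 42\right) = \left(-51\right) 30 = -1530$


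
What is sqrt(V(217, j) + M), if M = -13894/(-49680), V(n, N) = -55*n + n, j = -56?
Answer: I*sqrt(200837039370)/4140 ≈ 108.25*I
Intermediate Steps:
V(n, N) = -54*n
M = 6947/24840 (M = -13894*(-1/49680) = 6947/24840 ≈ 0.27967)
sqrt(V(217, j) + M) = sqrt(-54*217 + 6947/24840) = sqrt(-11718 + 6947/24840) = sqrt(-291068173/24840) = I*sqrt(200837039370)/4140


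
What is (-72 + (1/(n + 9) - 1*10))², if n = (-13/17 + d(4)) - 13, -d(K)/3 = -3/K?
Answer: 198528100/29241 ≈ 6789.4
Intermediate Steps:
d(K) = 9/K (d(K) = -(-9)/K = 9/K)
n = -783/68 (n = (-13/17 + 9/4) - 13 = 101/68 - 13 = -783/68 ≈ -11.515)
(-72 + (1/(n + 9) - 1*10))² = (-72 + (1/(-783/68 + 9) - 1*10))² = (-72 + (1/(-171/68) - 10))² = (-72 + (-68/171 - 10))² = (-72 - 1778/171)² = (-14090/171)² = 198528100/29241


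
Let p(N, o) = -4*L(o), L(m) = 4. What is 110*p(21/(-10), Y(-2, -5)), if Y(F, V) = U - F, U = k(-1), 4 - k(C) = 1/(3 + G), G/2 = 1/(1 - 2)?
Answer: -1760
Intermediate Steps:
G = -2 (G = 2/(1 - 2) = 2/(-1) = 2*(-1) = -2)
k(C) = 3 (k(C) = 4 - 1/(3 - 2) = 4 - 1/1 = 4 - 1*1 = 4 - 1 = 3)
U = 3
Y(F, V) = 3 - F
p(N, o) = -16 (p(N, o) = -4*4 = -16)
110*p(21/(-10), Y(-2, -5)) = 110*(-16) = -1760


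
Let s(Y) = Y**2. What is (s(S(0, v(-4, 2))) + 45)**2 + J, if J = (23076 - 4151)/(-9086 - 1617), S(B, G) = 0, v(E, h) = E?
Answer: 21654650/10703 ≈ 2023.2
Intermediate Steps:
J = -18925/10703 (J = 18925/(-10703) = 18925*(-1/10703) = -18925/10703 ≈ -1.7682)
(s(S(0, v(-4, 2))) + 45)**2 + J = (0**2 + 45)**2 - 18925/10703 = (0 + 45)**2 - 18925/10703 = 45**2 - 18925/10703 = 2025 - 18925/10703 = 21654650/10703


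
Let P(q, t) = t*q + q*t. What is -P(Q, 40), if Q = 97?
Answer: -7760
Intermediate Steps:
P(q, t) = 2*q*t (P(q, t) = q*t + q*t = 2*q*t)
-P(Q, 40) = -2*97*40 = -1*7760 = -7760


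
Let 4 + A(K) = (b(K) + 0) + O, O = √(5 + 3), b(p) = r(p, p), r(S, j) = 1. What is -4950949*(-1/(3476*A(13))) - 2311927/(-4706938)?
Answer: -34951696847117/8180658244 - 4950949*√2/1738 ≈ -8301.1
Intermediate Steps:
b(p) = 1
O = 2*√2 (O = √8 = 2*√2 ≈ 2.8284)
A(K) = -3 + 2*√2 (A(K) = -4 + ((1 + 0) + 2*√2) = -4 + (1 + 2*√2) = -3 + 2*√2)
-4950949*(-1/(3476*A(13))) - 2311927/(-4706938) = -4950949*(-1/(3476*(-3 + 2*√2))) - 2311927/(-4706938) = -4950949*(-1/(22*(-474 + 316*√2))) - 2311927*(-1/4706938) = -4950949/(10428 - 6952*√2) + 2311927/4706938 = 2311927/4706938 - 4950949/(10428 - 6952*√2)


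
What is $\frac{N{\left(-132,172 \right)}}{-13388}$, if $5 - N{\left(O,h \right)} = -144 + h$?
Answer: $\frac{23}{13388} \approx 0.001718$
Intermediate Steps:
$N{\left(O,h \right)} = 149 - h$ ($N{\left(O,h \right)} = 5 - \left(-144 + h\right) = 149 - h$)
$\frac{N{\left(-132,172 \right)}}{-13388} = \frac{149 - 172}{-13388} = \left(149 - 172\right) \left(- \frac{1}{13388}\right) = \left(-23\right) \left(- \frac{1}{13388}\right) = \frac{23}{13388}$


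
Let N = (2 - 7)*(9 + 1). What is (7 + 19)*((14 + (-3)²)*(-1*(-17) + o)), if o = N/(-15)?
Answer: 36478/3 ≈ 12159.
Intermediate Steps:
N = -50 (N = -5*10 = -50)
o = 10/3 (o = -50/(-15) = -50*(-1/15) = 10/3 ≈ 3.3333)
(7 + 19)*((14 + (-3)²)*(-1*(-17) + o)) = (7 + 19)*((14 + (-3)²)*(-1*(-17) + 10/3)) = 26*((14 + 9)*(17 + 10/3)) = 26*(23*(61/3)) = 26*(1403/3) = 36478/3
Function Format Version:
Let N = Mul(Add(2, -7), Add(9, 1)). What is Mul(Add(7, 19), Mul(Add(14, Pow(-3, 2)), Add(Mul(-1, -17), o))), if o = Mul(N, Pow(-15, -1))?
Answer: Rational(36478, 3) ≈ 12159.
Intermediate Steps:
N = -50 (N = Mul(-5, 10) = -50)
o = Rational(10, 3) (o = Mul(-50, Pow(-15, -1)) = Mul(-50, Rational(-1, 15)) = Rational(10, 3) ≈ 3.3333)
Mul(Add(7, 19), Mul(Add(14, Pow(-3, 2)), Add(Mul(-1, -17), o))) = Mul(Add(7, 19), Mul(Add(14, Pow(-3, 2)), Add(Mul(-1, -17), Rational(10, 3)))) = Mul(26, Mul(Add(14, 9), Add(17, Rational(10, 3)))) = Mul(26, Mul(23, Rational(61, 3))) = Mul(26, Rational(1403, 3)) = Rational(36478, 3)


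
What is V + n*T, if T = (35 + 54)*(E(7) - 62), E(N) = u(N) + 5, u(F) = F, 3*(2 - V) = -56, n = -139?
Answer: 1855712/3 ≈ 6.1857e+5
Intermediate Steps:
V = 62/3 (V = 2 - ⅓*(-56) = 2 + 56/3 = 62/3 ≈ 20.667)
E(N) = 5 + N (E(N) = N + 5 = 5 + N)
T = -4450 (T = (35 + 54)*((5 + 7) - 62) = 89*(12 - 62) = 89*(-50) = -4450)
V + n*T = 62/3 - 139*(-4450) = 62/3 + 618550 = 1855712/3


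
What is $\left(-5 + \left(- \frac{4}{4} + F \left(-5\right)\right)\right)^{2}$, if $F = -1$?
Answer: $1$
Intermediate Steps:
$\left(-5 + \left(- \frac{4}{4} + F \left(-5\right)\right)\right)^{2} = \left(-5 - \left(-5 + \frac{4}{4}\right)\right)^{2} = \left(-5 + \left(\left(-4\right) \frac{1}{4} + 5\right)\right)^{2} = \left(-5 + \left(-1 + 5\right)\right)^{2} = \left(-5 + 4\right)^{2} = \left(-1\right)^{2} = 1$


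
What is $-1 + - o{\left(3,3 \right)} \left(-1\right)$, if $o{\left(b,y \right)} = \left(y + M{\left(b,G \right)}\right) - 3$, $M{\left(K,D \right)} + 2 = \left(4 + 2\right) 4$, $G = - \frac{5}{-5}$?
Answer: $21$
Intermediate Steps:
$G = 1$ ($G = \left(-5\right) \left(- \frac{1}{5}\right) = 1$)
$M{\left(K,D \right)} = 22$ ($M{\left(K,D \right)} = -2 + \left(4 + 2\right) 4 = -2 + 6 \cdot 4 = -2 + 24 = 22$)
$o{\left(b,y \right)} = 19 + y$ ($o{\left(b,y \right)} = \left(y + 22\right) - 3 = \left(22 + y\right) - 3 = 19 + y$)
$-1 + - o{\left(3,3 \right)} \left(-1\right) = -1 + - (19 + 3) \left(-1\right) = -1 + \left(-1\right) 22 \left(-1\right) = -1 - -22 = -1 + 22 = 21$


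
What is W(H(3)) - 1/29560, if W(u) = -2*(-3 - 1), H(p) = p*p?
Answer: 236479/29560 ≈ 8.0000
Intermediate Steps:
H(p) = p**2
W(u) = 8 (W(u) = -2*(-4) = 8)
W(H(3)) - 1/29560 = 8 - 1/29560 = 236479/29560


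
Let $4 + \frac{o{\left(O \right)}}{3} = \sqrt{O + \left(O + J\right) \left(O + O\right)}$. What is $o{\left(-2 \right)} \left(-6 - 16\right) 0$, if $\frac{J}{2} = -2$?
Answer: $0$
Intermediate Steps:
$J = -4$ ($J = 2 \left(-2\right) = -4$)
$o{\left(O \right)} = -12 + 3 \sqrt{O + 2 O \left(-4 + O\right)}$ ($o{\left(O \right)} = -12 + 3 \sqrt{O + \left(O - 4\right) \left(O + O\right)} = -12 + 3 \sqrt{O + \left(-4 + O\right) 2 O} = -12 + 3 \sqrt{O + 2 O \left(-4 + O\right)}$)
$o{\left(-2 \right)} \left(-6 - 16\right) 0 = \left(-12 + 3 \sqrt{- 2 \left(-7 + 2 \left(-2\right)\right)}\right) \left(-6 - 16\right) 0 = \left(-12 + 3 \sqrt{- 2 \left(-7 - 4\right)}\right) \left(-22\right) 0 = \left(-12 + 3 \sqrt{\left(-2\right) \left(-11\right)}\right) \left(-22\right) 0 = \left(-12 + 3 \sqrt{22}\right) \left(-22\right) 0 = \left(264 - 66 \sqrt{22}\right) 0 = 0$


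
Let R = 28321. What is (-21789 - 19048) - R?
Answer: -69158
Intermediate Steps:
(-21789 - 19048) - R = (-21789 - 19048) - 1*28321 = -40837 - 28321 = -69158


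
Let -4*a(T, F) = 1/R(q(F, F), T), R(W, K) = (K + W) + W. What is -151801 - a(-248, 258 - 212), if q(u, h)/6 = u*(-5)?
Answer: -1826469633/12032 ≈ -1.5180e+5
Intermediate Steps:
q(u, h) = -30*u (q(u, h) = 6*(u*(-5)) = 6*(-5*u) = -30*u)
R(W, K) = K + 2*W
a(T, F) = -1/(4*(T - 60*F)) (a(T, F) = -1/(4*(T + 2*(-30*F))) = -1/(4*(T - 60*F)))
-151801 - a(-248, 258 - 212) = -151801 - 1/(4*(-1*(-248) + 60*(258 - 212))) = -151801 - 1/(4*(248 + 60*46)) = -151801 - 1/(4*(248 + 2760)) = -151801 - 1/(4*3008) = -151801 - 1*1/12032 = -151801 - 1/12032 = -1826469633/12032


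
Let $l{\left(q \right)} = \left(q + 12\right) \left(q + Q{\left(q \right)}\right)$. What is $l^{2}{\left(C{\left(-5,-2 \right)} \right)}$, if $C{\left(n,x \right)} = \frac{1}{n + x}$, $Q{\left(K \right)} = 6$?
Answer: $\frac{11580409}{2401} \approx 4823.2$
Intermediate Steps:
$l{\left(q \right)} = \left(6 + q\right) \left(12 + q\right)$ ($l{\left(q \right)} = \left(q + 12\right) \left(q + 6\right) = \left(12 + q\right) \left(6 + q\right) = \left(6 + q\right) \left(12 + q\right)$)
$l^{2}{\left(C{\left(-5,-2 \right)} \right)} = \left(72 + \left(\frac{1}{-5 - 2}\right)^{2} + \frac{18}{-5 - 2}\right)^{2} = \left(72 + \left(\frac{1}{-7}\right)^{2} + \frac{18}{-7}\right)^{2} = \left(72 + \left(- \frac{1}{7}\right)^{2} + 18 \left(- \frac{1}{7}\right)\right)^{2} = \left(72 + \frac{1}{49} - \frac{18}{7}\right)^{2} = \left(\frac{3403}{49}\right)^{2} = \frac{11580409}{2401}$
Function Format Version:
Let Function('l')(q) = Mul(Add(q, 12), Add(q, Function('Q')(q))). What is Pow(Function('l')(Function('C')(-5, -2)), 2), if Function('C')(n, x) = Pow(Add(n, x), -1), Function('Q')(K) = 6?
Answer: Rational(11580409, 2401) ≈ 4823.2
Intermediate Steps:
Function('l')(q) = Mul(Add(6, q), Add(12, q)) (Function('l')(q) = Mul(Add(q, 12), Add(q, 6)) = Mul(Add(12, q), Add(6, q)) = Mul(Add(6, q), Add(12, q)))
Pow(Function('l')(Function('C')(-5, -2)), 2) = Pow(Add(72, Pow(Pow(Add(-5, -2), -1), 2), Mul(18, Pow(Add(-5, -2), -1))), 2) = Pow(Add(72, Pow(Pow(-7, -1), 2), Mul(18, Pow(-7, -1))), 2) = Pow(Add(72, Pow(Rational(-1, 7), 2), Mul(18, Rational(-1, 7))), 2) = Pow(Add(72, Rational(1, 49), Rational(-18, 7)), 2) = Pow(Rational(3403, 49), 2) = Rational(11580409, 2401)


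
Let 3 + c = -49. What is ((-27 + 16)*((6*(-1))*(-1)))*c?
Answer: 3432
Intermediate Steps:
c = -52 (c = -3 - 49 = -52)
((-27 + 16)*((6*(-1))*(-1)))*c = ((-27 + 16)*((6*(-1))*(-1)))*(-52) = -(-66)*(-1)*(-52) = -11*6*(-52) = -66*(-52) = 3432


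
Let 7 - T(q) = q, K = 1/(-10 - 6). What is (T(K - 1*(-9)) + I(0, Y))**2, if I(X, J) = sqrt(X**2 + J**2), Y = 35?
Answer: 279841/256 ≈ 1093.1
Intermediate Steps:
K = -1/16 (K = 1/(-16) = -1/16 ≈ -0.062500)
T(q) = 7 - q
I(X, J) = sqrt(J**2 + X**2)
(T(K - 1*(-9)) + I(0, Y))**2 = ((7 - (-1/16 - 1*(-9))) + sqrt(35**2 + 0**2))**2 = ((7 - (-1/16 + 9)) + sqrt(1225 + 0))**2 = ((7 - 1*143/16) + sqrt(1225))**2 = ((7 - 143/16) + 35)**2 = (-31/16 + 35)**2 = (529/16)**2 = 279841/256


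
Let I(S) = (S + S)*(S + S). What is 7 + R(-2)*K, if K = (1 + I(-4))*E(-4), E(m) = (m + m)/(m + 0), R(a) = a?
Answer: -253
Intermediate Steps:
I(S) = 4*S² (I(S) = (2*S)*(2*S) = 4*S²)
E(m) = 2 (E(m) = (2*m)/m = 2)
K = 130 (K = (1 + 4*(-4)²)*2 = (1 + 4*16)*2 = (1 + 64)*2 = 65*2 = 130)
7 + R(-2)*K = 7 - 2*130 = 7 - 260 = -253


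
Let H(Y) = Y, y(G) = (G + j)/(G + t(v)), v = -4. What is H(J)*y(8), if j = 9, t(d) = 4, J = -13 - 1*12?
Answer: -425/12 ≈ -35.417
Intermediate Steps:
J = -25 (J = -13 - 12 = -25)
y(G) = (9 + G)/(4 + G) (y(G) = (G + 9)/(G + 4) = (9 + G)/(4 + G))
H(J)*y(8) = -25*(9 + 8)/(4 + 8) = -25*17/12 = -425/12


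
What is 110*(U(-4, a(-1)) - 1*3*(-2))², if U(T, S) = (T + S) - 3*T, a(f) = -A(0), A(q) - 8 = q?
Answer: 3960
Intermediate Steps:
A(q) = 8 + q
a(f) = -8 (a(f) = -(8 + 0) = -1*8 = -8)
U(T, S) = S - 2*T (U(T, S) = (S + T) - 3*T = S - 2*T)
110*(U(-4, a(-1)) - 1*3*(-2))² = 110*((-8 - 2*(-4)) - 1*3*(-2))² = 110*((-8 + 8) - 3*(-2))² = 110*(0 + 6)² = 110*6² = 110*36 = 3960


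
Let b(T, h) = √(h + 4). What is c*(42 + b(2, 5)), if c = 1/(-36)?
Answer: -5/4 ≈ -1.2500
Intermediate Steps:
c = -1/36 ≈ -0.027778
b(T, h) = √(4 + h)
c*(42 + b(2, 5)) = -(42 + √(4 + 5))/36 = -(42 + √9)/36 = -(42 + 3)/36 = -1/36*45 = -5/4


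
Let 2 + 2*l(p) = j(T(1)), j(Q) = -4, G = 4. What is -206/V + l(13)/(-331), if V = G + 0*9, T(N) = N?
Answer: -34087/662 ≈ -51.491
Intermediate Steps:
V = 4 (V = 4 + 0*9 = 4 + 0 = 4)
l(p) = -3 (l(p) = -1 + (1/2)*(-4) = -1 - 2 = -3)
-206/V + l(13)/(-331) = -206/4 - 3/(-331) = -206*1/4 - 3*(-1/331) = -103/2 + 3/331 = -34087/662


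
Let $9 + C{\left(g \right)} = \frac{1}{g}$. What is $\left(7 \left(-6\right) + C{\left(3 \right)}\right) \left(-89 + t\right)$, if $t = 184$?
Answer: $- \frac{14440}{3} \approx -4813.3$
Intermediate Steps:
$C{\left(g \right)} = -9 + \frac{1}{g}$
$\left(7 \left(-6\right) + C{\left(3 \right)}\right) \left(-89 + t\right) = \left(7 \left(-6\right) - \left(9 - \frac{1}{3}\right)\right) \left(-89 + 184\right) = \left(-42 + \left(-9 + \frac{1}{3}\right)\right) 95 = \left(-42 - \frac{26}{3}\right) 95 = \left(- \frac{152}{3}\right) 95 = - \frac{14440}{3}$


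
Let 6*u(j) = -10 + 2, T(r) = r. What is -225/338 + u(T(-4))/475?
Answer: -321977/481650 ≈ -0.66849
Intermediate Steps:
u(j) = -4/3 (u(j) = (-10 + 2)/6 = (⅙)*(-8) = -4/3)
-225/338 + u(T(-4))/475 = -225/338 - 4/3/475 = -225*1/338 - 4/3*1/475 = -225/338 - 4/1425 = -321977/481650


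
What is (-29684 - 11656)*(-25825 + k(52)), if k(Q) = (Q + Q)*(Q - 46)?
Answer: 1041809340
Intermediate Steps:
k(Q) = 2*Q*(-46 + Q) (k(Q) = (2*Q)*(-46 + Q) = 2*Q*(-46 + Q))
(-29684 - 11656)*(-25825 + k(52)) = (-29684 - 11656)*(-25825 + 2*52*(-46 + 52)) = -41340*(-25825 + 2*52*6) = -41340*(-25825 + 624) = -41340*(-25201) = 1041809340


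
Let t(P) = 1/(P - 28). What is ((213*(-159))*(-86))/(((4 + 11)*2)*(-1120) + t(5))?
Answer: -66988926/772801 ≈ -86.683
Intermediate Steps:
t(P) = 1/(-28 + P)
((213*(-159))*(-86))/(((4 + 11)*2)*(-1120) + t(5)) = ((213*(-159))*(-86))/(((4 + 11)*2)*(-1120) + 1/(-28 + 5)) = (-33867*(-86))/((15*2)*(-1120) + 1/(-23)) = 2912562/(30*(-1120) - 1/23) = 2912562/(-33600 - 1/23) = 2912562/(-772801/23) = 2912562*(-23/772801) = -66988926/772801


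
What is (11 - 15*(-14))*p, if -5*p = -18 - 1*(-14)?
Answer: 884/5 ≈ 176.80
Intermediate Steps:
p = ⅘ (p = -(-18 - 1*(-14))/5 = -(-18 + 14)/5 = -⅕*(-4) = ⅘ ≈ 0.80000)
(11 - 15*(-14))*p = (11 - 15*(-14))*(⅘) = (11 + 210)*(⅘) = 221*(⅘) = 884/5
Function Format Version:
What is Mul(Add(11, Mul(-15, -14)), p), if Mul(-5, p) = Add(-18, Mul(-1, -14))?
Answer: Rational(884, 5) ≈ 176.80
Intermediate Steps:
p = Rational(4, 5) (p = Mul(Rational(-1, 5), Add(-18, Mul(-1, -14))) = Mul(Rational(-1, 5), Add(-18, 14)) = Mul(Rational(-1, 5), -4) = Rational(4, 5) ≈ 0.80000)
Mul(Add(11, Mul(-15, -14)), p) = Mul(Add(11, Mul(-15, -14)), Rational(4, 5)) = Mul(Add(11, 210), Rational(4, 5)) = Mul(221, Rational(4, 5)) = Rational(884, 5)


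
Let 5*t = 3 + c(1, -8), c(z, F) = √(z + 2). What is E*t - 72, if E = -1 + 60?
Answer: -183/5 + 59*√3/5 ≈ -16.162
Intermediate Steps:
c(z, F) = √(2 + z)
E = 59
t = ⅗ + √3/5 (t = (3 + √(2 + 1))/5 = (3 + √3)/5 = ⅗ + √3/5 ≈ 0.94641)
E*t - 72 = 59*(⅗ + √3/5) - 72 = (177/5 + 59*√3/5) - 72 = -183/5 + 59*√3/5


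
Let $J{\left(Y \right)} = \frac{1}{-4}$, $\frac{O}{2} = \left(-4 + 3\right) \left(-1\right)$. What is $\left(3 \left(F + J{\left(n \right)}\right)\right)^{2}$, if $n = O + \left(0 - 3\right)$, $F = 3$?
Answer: $\frac{1089}{16} \approx 68.063$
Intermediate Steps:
$O = 2$ ($O = 2 \left(-4 + 3\right) \left(-1\right) = 2 \left(\left(-1\right) \left(-1\right)\right) = 2 \cdot 1 = 2$)
$n = -1$ ($n = 2 + \left(0 - 3\right) = 2 - 3 = -1$)
$J{\left(Y \right)} = - \frac{1}{4}$
$\left(3 \left(F + J{\left(n \right)}\right)\right)^{2} = \left(3 \left(3 - \frac{1}{4}\right)\right)^{2} = \left(3 \cdot \frac{11}{4}\right)^{2} = \left(\frac{33}{4}\right)^{2} = \frac{1089}{16}$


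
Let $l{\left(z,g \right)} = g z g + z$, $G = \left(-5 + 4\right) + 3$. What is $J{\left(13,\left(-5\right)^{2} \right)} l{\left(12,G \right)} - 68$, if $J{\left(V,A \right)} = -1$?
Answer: $-128$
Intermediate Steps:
$G = 2$ ($G = -1 + 3 = 2$)
$l{\left(z,g \right)} = z + z g^{2}$ ($l{\left(z,g \right)} = z g^{2} + z = z + z g^{2}$)
$J{\left(13,\left(-5\right)^{2} \right)} l{\left(12,G \right)} - 68 = - 12 \left(1 + 2^{2}\right) - 68 = - 12 \left(1 + 4\right) - 68 = - 12 \cdot 5 - 68 = \left(-1\right) 60 - 68 = -60 - 68 = -128$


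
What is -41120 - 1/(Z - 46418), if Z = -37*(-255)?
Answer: -1520740959/36983 ≈ -41120.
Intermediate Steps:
Z = 9435
-41120 - 1/(Z - 46418) = -41120 - 1/(9435 - 46418) = -41120 - 1/(-36983) = -41120 - 1*(-1/36983) = -41120 + 1/36983 = -1520740959/36983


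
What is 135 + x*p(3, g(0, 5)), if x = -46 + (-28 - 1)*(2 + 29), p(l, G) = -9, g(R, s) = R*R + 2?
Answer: 8640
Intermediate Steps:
g(R, s) = 2 + R² (g(R, s) = R² + 2 = 2 + R²)
x = -945 (x = -46 - 29*31 = -46 - 899 = -945)
135 + x*p(3, g(0, 5)) = 135 - 945*(-9) = 135 + 8505 = 8640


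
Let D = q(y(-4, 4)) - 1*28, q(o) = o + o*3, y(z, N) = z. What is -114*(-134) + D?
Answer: 15232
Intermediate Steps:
q(o) = 4*o (q(o) = o + 3*o = 4*o)
D = -44 (D = 4*(-4) - 1*28 = -16 - 28 = -44)
-114*(-134) + D = -114*(-134) - 44 = 15276 - 44 = 15232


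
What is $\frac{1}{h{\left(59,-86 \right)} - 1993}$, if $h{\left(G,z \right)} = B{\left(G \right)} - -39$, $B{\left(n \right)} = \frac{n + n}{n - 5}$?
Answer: $- \frac{27}{52699} \approx -0.00051234$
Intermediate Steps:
$B{\left(n \right)} = \frac{2 n}{-5 + n}$
$h{\left(G,z \right)} = 39 + \frac{2 G}{-5 + G}$ ($h{\left(G,z \right)} = \frac{2 G}{-5 + G} - -39 = \frac{2 G}{-5 + G} + 39 = 39 + \frac{2 G}{-5 + G}$)
$\frac{1}{h{\left(59,-86 \right)} - 1993} = \frac{1}{\frac{-195 + 41 \cdot 59}{-5 + 59} - 1993} = \frac{1}{\frac{-195 + 2419}{54} - 1993} = \frac{1}{\frac{1}{54} \cdot 2224 - 1993} = \frac{1}{\frac{1112}{27} - 1993} = \frac{1}{- \frac{52699}{27}} = - \frac{27}{52699}$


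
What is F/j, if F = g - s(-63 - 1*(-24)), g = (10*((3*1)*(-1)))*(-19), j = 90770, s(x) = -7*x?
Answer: 297/90770 ≈ 0.0032720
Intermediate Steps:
g = 570 (g = (10*(3*(-1)))*(-19) = (10*(-3))*(-19) = -30*(-19) = 570)
F = 297 (F = 570 - (-7)*(-63 - 1*(-24)) = 570 - (-7)*(-63 + 24) = 570 - (-7)*(-39) = 570 - 1*273 = 570 - 273 = 297)
F/j = 297/90770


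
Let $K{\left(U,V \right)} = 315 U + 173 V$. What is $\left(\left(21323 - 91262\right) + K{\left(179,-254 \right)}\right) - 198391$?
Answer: $-255887$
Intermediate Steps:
$K{\left(U,V \right)} = 173 V + 315 U$
$\left(\left(21323 - 91262\right) + K{\left(179,-254 \right)}\right) - 198391 = \left(\left(21323 - 91262\right) + \left(173 \left(-254\right) + 315 \cdot 179\right)\right) - 198391 = \left(-69939 + \left(-43942 + 56385\right)\right) - 198391 = \left(-69939 + 12443\right) - 198391 = -57496 - 198391 = -255887$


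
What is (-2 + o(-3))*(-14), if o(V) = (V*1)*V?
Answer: -98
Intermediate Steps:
o(V) = V² (o(V) = V*V = V²)
(-2 + o(-3))*(-14) = (-2 + (-3)²)*(-14) = (-2 + 9)*(-14) = 7*(-14) = -98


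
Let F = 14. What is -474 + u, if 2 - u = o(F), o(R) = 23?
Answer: -495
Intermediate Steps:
u = -21 (u = 2 - 1*23 = 2 - 23 = -21)
-474 + u = -474 - 21 = -495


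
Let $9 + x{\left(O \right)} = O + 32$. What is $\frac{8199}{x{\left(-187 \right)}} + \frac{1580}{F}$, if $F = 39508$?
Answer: $- \frac{80916743}{1619828} \approx -49.954$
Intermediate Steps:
$x{\left(O \right)} = 23 + O$ ($x{\left(O \right)} = -9 + \left(O + 32\right) = -9 + \left(32 + O\right) = 23 + O$)
$\frac{8199}{x{\left(-187 \right)}} + \frac{1580}{F} = \frac{8199}{23 - 187} + \frac{1580}{39508} = \frac{8199}{-164} + 1580 \cdot \frac{1}{39508} = 8199 \left(- \frac{1}{164}\right) + \frac{395}{9877} = - \frac{8199}{164} + \frac{395}{9877} = - \frac{80916743}{1619828}$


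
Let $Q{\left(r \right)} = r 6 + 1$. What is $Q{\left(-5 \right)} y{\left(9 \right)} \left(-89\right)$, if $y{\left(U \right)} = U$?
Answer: $23229$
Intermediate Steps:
$Q{\left(r \right)} = 1 + 6 r$ ($Q{\left(r \right)} = 6 r + 1 = 1 + 6 r$)
$Q{\left(-5 \right)} y{\left(9 \right)} \left(-89\right) = \left(1 + 6 \left(-5\right)\right) 9 \left(-89\right) = \left(1 - 30\right) 9 \left(-89\right) = \left(-29\right) 9 \left(-89\right) = \left(-261\right) \left(-89\right) = 23229$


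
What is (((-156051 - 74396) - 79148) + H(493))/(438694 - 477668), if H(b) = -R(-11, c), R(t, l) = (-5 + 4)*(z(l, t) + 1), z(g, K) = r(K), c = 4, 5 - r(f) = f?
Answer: 154789/19487 ≈ 7.9432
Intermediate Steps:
r(f) = 5 - f
z(g, K) = 5 - K
R(t, l) = -6 + t (R(t, l) = (-5 + 4)*((5 - t) + 1) = -(6 - t) = -6 + t)
H(b) = 17 (H(b) = -(-6 - 11) = -1*(-17) = 17)
(((-156051 - 74396) - 79148) + H(493))/(438694 - 477668) = (((-156051 - 74396) - 79148) + 17)/(438694 - 477668) = ((-230447 - 79148) + 17)/(-38974) = (-309595 + 17)*(-1/38974) = -309578*(-1/38974) = 154789/19487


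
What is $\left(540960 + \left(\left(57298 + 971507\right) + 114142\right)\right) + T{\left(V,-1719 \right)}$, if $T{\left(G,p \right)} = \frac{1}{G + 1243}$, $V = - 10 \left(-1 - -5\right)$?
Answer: $\frac{2025740122}{1203} \approx 1.6839 \cdot 10^{6}$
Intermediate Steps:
$V = -40$ ($V = - 10 \left(-1 + 5\right) = \left(-10\right) 4 = -40$)
$T{\left(G,p \right)} = \frac{1}{1243 + G}$
$\left(540960 + \left(\left(57298 + 971507\right) + 114142\right)\right) + T{\left(V,-1719 \right)} = \left(540960 + \left(\left(57298 + 971507\right) + 114142\right)\right) + \frac{1}{1243 - 40} = \left(540960 + \left(1028805 + 114142\right)\right) + \frac{1}{1203} = \left(540960 + 1142947\right) + \frac{1}{1203} = 1683907 + \frac{1}{1203} = \frac{2025740122}{1203}$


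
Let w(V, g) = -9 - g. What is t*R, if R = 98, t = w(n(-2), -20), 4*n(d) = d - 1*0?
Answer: 1078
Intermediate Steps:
n(d) = d/4 (n(d) = (d - 1*0)/4 = (d + 0)/4 = d/4)
t = 11 (t = -9 - 1*(-20) = -9 + 20 = 11)
t*R = 11*98 = 1078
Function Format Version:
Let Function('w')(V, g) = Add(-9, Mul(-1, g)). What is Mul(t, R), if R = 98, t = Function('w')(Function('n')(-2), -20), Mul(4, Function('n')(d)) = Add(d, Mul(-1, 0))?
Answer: 1078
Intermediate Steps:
Function('n')(d) = Mul(Rational(1, 4), d) (Function('n')(d) = Mul(Rational(1, 4), Add(d, Mul(-1, 0))) = Mul(Rational(1, 4), Add(d, 0)) = Mul(Rational(1, 4), d))
t = 11 (t = Add(-9, Mul(-1, -20)) = Add(-9, 20) = 11)
Mul(t, R) = Mul(11, 98) = 1078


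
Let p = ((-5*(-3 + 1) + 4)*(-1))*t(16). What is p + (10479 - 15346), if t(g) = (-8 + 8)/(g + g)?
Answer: -4867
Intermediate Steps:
t(g) = 0 (t(g) = 0/((2*g)) = 0*(1/(2*g)) = 0)
p = 0 (p = ((-5*(-3 + 1) + 4)*(-1))*0 = ((-5*(-2) + 4)*(-1))*0 = ((10 + 4)*(-1))*0 = (14*(-1))*0 = -14*0 = 0)
p + (10479 - 15346) = 0 + (10479 - 15346) = 0 - 4867 = -4867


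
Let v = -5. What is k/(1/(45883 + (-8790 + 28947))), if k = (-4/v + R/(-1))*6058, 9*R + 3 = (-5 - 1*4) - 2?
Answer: 8481490784/9 ≈ 9.4239e+8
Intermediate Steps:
R = -14/9 (R = -⅓ + ((-5 - 1*4) - 2)/9 = -⅓ + ((-5 - 4) - 2)/9 = -⅓ + (-9 - 2)/9 = -⅓ + (⅑)*(-11) = -⅓ - 11/9 = -14/9 ≈ -1.5556)
k = 642148/45 (k = (-4/(-5) - 14/9/(-1))*6058 = (-4*(-⅕) - 14/9*(-1))*6058 = (⅘ + 14/9)*6058 = (106/45)*6058 = 642148/45 ≈ 14270.)
k/(1/(45883 + (-8790 + 28947))) = 642148/(45*(1/(45883 + (-8790 + 28947)))) = 642148/(45*(1/(45883 + 20157))) = 642148/(45*(1/66040)) = (642148/45)*66040 = 8481490784/9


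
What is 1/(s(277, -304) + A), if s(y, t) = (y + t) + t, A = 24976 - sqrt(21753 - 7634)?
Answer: 24645/607361906 + sqrt(14119)/607361906 ≈ 4.0773e-5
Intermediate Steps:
A = 24976 - sqrt(14119) ≈ 24857.
s(y, t) = y + 2*t (s(y, t) = (t + y) + t = y + 2*t)
1/(s(277, -304) + A) = 1/((277 + 2*(-304)) + (24976 - sqrt(14119))) = 1/((277 - 608) + (24976 - sqrt(14119))) = 1/(-331 + (24976 - sqrt(14119))) = 1/(24645 - sqrt(14119))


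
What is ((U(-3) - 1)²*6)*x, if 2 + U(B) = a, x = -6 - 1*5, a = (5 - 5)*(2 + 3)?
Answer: -594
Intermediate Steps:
a = 0 (a = 0*5 = 0)
x = -11 (x = -6 - 5 = -11)
U(B) = -2 (U(B) = -2 + 0 = -2)
((U(-3) - 1)²*6)*x = ((-2 - 1)²*6)*(-11) = ((-3)²*6)*(-11) = (9*6)*(-11) = 54*(-11) = -594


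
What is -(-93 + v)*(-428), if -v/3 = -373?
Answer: 439128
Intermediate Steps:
v = 1119 (v = -3*(-373) = 1119)
-(-93 + v)*(-428) = -(-93 + 1119)*(-428) = -1026*(-428) = -1*(-439128) = 439128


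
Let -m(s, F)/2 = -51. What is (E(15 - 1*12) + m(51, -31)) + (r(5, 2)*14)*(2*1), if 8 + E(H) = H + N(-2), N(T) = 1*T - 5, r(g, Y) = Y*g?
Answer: 370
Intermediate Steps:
m(s, F) = 102 (m(s, F) = -2*(-51) = 102)
N(T) = -5 + T (N(T) = T - 5 = -5 + T)
E(H) = -15 + H (E(H) = -8 + (H + (-5 - 2)) = -8 + (H - 7) = -8 + (-7 + H) = -15 + H)
(E(15 - 1*12) + m(51, -31)) + (r(5, 2)*14)*(2*1) = ((-15 + (15 - 1*12)) + 102) + ((2*5)*14)*(2*1) = ((-15 + (15 - 12)) + 102) + (10*14)*2 = ((-15 + 3) + 102) + 140*2 = (-12 + 102) + 280 = 90 + 280 = 370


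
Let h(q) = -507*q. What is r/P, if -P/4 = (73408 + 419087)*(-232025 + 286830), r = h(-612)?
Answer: -25857/8997062825 ≈ -2.8739e-6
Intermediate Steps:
r = 310284 (r = -507*(-612) = 310284)
P = -107964753900 (P = -4*(73408 + 419087)*(-232025 + 286830) = -1969980*54805 = -4*26991188475 = -107964753900)
r/P = 310284/(-107964753900) = 310284*(-1/107964753900) = -25857/8997062825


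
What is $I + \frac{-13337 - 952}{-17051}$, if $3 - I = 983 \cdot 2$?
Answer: $- \frac{33456824}{17051} \approx -1962.2$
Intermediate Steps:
$I = -1963$ ($I = 3 - 983 \cdot 2 = 3 - 1966 = -1963$)
$I + \frac{-13337 - 952}{-17051} = -1963 + \frac{-13337 - 952}{-17051} = -1963 - - \frac{14289}{17051} = -1963 + \frac{14289}{17051} = - \frac{33456824}{17051}$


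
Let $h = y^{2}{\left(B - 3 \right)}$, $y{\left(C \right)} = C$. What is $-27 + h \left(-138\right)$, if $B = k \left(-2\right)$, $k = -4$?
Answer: $-3477$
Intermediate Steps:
$B = 8$ ($B = \left(-4\right) \left(-2\right) = 8$)
$h = 25$ ($h = \left(8 - 3\right)^{2} = 5^{2} = 25$)
$-27 + h \left(-138\right) = -27 + 25 \left(-138\right) = -27 - 3450 = -3477$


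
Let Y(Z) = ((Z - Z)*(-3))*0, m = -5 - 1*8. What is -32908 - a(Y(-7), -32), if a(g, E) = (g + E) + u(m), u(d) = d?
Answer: -32863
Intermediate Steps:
m = -13 (m = -5 - 8 = -13)
Y(Z) = 0 (Y(Z) = (0*(-3))*0 = 0*0 = 0)
a(g, E) = -13 + E + g (a(g, E) = (g + E) - 13 = (E + g) - 13 = -13 + E + g)
-32908 - a(Y(-7), -32) = -32908 - (-13 - 32 + 0) = -32908 - 1*(-45) = -32908 + 45 = -32863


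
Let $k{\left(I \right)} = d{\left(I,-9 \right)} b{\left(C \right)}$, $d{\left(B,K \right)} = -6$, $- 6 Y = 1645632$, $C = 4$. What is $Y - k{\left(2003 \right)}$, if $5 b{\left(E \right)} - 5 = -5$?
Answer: $-274272$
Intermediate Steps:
$Y = -274272$ ($Y = \left(- \frac{1}{6}\right) 1645632 = -274272$)
$b{\left(E \right)} = 0$ ($b{\left(E \right)} = 1 + \frac{1}{5} \left(-5\right) = 1 - 1 = 0$)
$k{\left(I \right)} = 0$ ($k{\left(I \right)} = \left(-6\right) 0 = 0$)
$Y - k{\left(2003 \right)} = -274272 - 0 = -274272 + 0 = -274272$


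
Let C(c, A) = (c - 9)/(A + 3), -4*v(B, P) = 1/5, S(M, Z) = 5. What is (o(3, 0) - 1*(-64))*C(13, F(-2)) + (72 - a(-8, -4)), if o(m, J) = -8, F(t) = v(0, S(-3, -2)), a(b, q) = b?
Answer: 9200/59 ≈ 155.93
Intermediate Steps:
v(B, P) = -1/20 (v(B, P) = -¼/5 = -¼*⅕ = -1/20)
F(t) = -1/20
C(c, A) = (-9 + c)/(3 + A)
(o(3, 0) - 1*(-64))*C(13, F(-2)) + (72 - a(-8, -4)) = (-8 - 1*(-64))*((-9 + 13)/(3 - 1/20)) + (72 - 1*(-8)) = (-8 + 64)*(4/(59/20)) + (72 + 8) = 56*((20/59)*4) + 80 = 56*(80/59) + 80 = 4480/59 + 80 = 9200/59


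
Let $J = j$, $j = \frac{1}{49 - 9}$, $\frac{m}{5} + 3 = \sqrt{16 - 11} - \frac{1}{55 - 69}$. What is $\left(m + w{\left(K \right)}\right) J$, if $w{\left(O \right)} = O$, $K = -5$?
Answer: $- \frac{55}{112} + \frac{\sqrt{5}}{8} \approx -0.21156$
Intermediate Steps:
$m = - \frac{205}{14} + 5 \sqrt{5}$ ($m = -15 + 5 \left(\sqrt{16 - 11} - \frac{1}{55 - 69}\right) = -15 + 5 \left(\sqrt{5} - \frac{1}{-14}\right) = -15 + 5 \left(\sqrt{5} - - \frac{1}{14}\right) = -15 + 5 \left(\sqrt{5} + \frac{1}{14}\right) = -15 + 5 \left(\frac{1}{14} + \sqrt{5}\right) = -15 + \left(\frac{5}{14} + 5 \sqrt{5}\right) = - \frac{205}{14} + 5 \sqrt{5} \approx -3.4625$)
$j = \frac{1}{40} \approx 0.025$
$J = \frac{1}{40} \approx 0.025$
$\left(m + w{\left(K \right)}\right) J = \left(\left(- \frac{205}{14} + 5 \sqrt{5}\right) - 5\right) \frac{1}{40} = \left(- \frac{275}{14} + 5 \sqrt{5}\right) \frac{1}{40} = - \frac{55}{112} + \frac{\sqrt{5}}{8}$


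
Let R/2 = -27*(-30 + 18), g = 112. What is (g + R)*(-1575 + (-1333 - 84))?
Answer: -2273920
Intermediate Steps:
R = 648 (R = 2*(-27*(-30 + 18)) = 2*(-27*(-12)) = 2*324 = 648)
(g + R)*(-1575 + (-1333 - 84)) = (112 + 648)*(-1575 + (-1333 - 84)) = 760*(-1575 - 1417) = 760*(-2992) = -2273920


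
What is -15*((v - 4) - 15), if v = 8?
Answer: 165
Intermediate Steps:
-15*((v - 4) - 15) = -15*((8 - 4) - 15) = -15*(4 - 15) = -15*(-11) = 165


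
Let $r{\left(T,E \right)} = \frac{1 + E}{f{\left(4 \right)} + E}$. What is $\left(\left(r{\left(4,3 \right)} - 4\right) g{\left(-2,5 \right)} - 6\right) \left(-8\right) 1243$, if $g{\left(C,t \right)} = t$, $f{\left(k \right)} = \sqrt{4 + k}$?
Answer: $-338096 + 397760 \sqrt{2} \approx 2.2442 \cdot 10^{5}$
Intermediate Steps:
$r{\left(T,E \right)} = \frac{1 + E}{E + 2 \sqrt{2}}$ ($r{\left(T,E \right)} = \frac{1 + E}{\sqrt{4 + 4} + E} = \frac{1 + E}{\sqrt{8} + E} = \frac{1 + E}{2 \sqrt{2} + E} = \frac{1 + E}{E + 2 \sqrt{2}}$)
$\left(\left(r{\left(4,3 \right)} - 4\right) g{\left(-2,5 \right)} - 6\right) \left(-8\right) 1243 = \left(\left(\frac{1 + 3}{3 + 2 \sqrt{2}} - 4\right) 5 - 6\right) \left(-8\right) 1243 = \left(\left(\frac{1}{3 + 2 \sqrt{2}} \cdot 4 - 4\right) 5 - 6\right) \left(-8\right) 1243 = \left(\left(\frac{4}{3 + 2 \sqrt{2}} - 4\right) 5 - 6\right) \left(-8\right) 1243 = \left(\left(-4 + \frac{4}{3 + 2 \sqrt{2}}\right) 5 - 6\right) \left(-8\right) 1243 = \left(\left(-20 + \frac{20}{3 + 2 \sqrt{2}}\right) - 6\right) \left(-8\right) 1243 = \left(-26 + \frac{20}{3 + 2 \sqrt{2}}\right) \left(-8\right) 1243 = \left(208 - \frac{160}{3 + 2 \sqrt{2}}\right) 1243 = 258544 - \frac{198880}{3 + 2 \sqrt{2}}$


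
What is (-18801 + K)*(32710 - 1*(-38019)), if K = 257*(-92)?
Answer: -3002092405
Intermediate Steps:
K = -23644
(-18801 + K)*(32710 - 1*(-38019)) = (-18801 - 23644)*(32710 - 1*(-38019)) = -42445*(32710 + 38019) = -42445*70729 = -3002092405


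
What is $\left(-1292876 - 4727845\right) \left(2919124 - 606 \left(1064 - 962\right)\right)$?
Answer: $-17203078361952$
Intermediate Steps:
$\left(-1292876 - 4727845\right) \left(2919124 - 606 \left(1064 - 962\right)\right) = - 6020721 \left(2919124 - 61812\right) = \left(-6020721\right) 2857312 = -17203078361952$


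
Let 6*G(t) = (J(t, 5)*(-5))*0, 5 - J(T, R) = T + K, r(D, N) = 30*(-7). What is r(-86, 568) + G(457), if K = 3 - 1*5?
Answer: -210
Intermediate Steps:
r(D, N) = -210
K = -2 (K = 3 - 5 = -2)
J(T, R) = 7 - T (J(T, R) = 5 - (T - 2) = 5 - (-2 + T) = 5 + (2 - T) = 7 - T)
G(t) = 0 (G(t) = (((7 - t)*(-5))*0)/6 = ((-35 + 5*t)*0)/6 = (⅙)*0 = 0)
r(-86, 568) + G(457) = -210 + 0 = -210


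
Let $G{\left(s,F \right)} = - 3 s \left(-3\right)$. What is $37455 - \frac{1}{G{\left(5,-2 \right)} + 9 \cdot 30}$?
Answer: $\frac{11798324}{315} \approx 37455.0$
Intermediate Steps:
$G{\left(s,F \right)} = 9 s$
$37455 - \frac{1}{G{\left(5,-2 \right)} + 9 \cdot 30} = 37455 - \frac{1}{9 \cdot 5 + 9 \cdot 30} = 37455 - \frac{1}{45 + 270} = 37455 - \frac{1}{315} = \frac{11798324}{315}$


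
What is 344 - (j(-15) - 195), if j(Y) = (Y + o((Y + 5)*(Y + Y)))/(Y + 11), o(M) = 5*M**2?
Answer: 452141/4 ≈ 1.1304e+5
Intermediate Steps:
j(Y) = (Y + 20*Y**2*(5 + Y)**2)/(11 + Y) (j(Y) = (Y + 5*((Y + 5)*(Y + Y))**2)/(Y + 11) = (Y + 5*((5 + Y)*(2*Y))**2)/(11 + Y) = (Y + 5*(2*Y*(5 + Y))**2)/(11 + Y) = (Y + 5*(4*Y**2*(5 + Y)**2))/(11 + Y) = (Y + 20*Y**2*(5 + Y)**2)/(11 + Y))
344 - (j(-15) - 195) = 344 - (-15*(1 + 20*(-15)*(5 - 15)**2)/(11 - 15) - 195) = 344 - (-15*(1 + 20*(-15)*(-10)**2)/(-4) - 195) = 344 - (-15*(-1/4)*(1 + 20*(-15)*100) - 195) = 344 - (-15*(-1/4)*(1 - 30000) - 195) = 344 - (-15*(-1/4)*(-29999) - 195) = 344 - (-449985/4 - 195) = 344 - 1*(-450765/4) = 344 + 450765/4 = 452141/4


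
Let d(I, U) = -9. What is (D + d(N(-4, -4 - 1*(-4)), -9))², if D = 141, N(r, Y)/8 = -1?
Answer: 17424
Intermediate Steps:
N(r, Y) = -8 (N(r, Y) = 8*(-1) = -8)
(D + d(N(-4, -4 - 1*(-4)), -9))² = (141 - 9)² = 132² = 17424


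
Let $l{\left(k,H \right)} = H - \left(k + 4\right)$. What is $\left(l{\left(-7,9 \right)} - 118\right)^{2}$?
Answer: $11236$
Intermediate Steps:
$l{\left(k,H \right)} = -4 + H - k$ ($l{\left(k,H \right)} = H - \left(4 + k\right) = -4 + H - k$)
$\left(l{\left(-7,9 \right)} - 118\right)^{2} = \left(\left(-4 + 9 - -7\right) - 118\right)^{2} = \left(\left(-4 + 9 + 7\right) - 118\right)^{2} = \left(12 - 118\right)^{2} = \left(-106\right)^{2} = 11236$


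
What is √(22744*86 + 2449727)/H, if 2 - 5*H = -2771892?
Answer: 5*√4405711/2771894 ≈ 0.0037862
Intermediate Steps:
H = 2771894/5 (H = ⅖ - ⅕*(-2771892) = ⅖ + 2771892/5 = 2771894/5 ≈ 5.5438e+5)
√(22744*86 + 2449727)/H = √(22744*86 + 2449727)/(2771894/5) = √(1955984 + 2449727)*(5/2771894) = √4405711*(5/2771894) = 5*√4405711/2771894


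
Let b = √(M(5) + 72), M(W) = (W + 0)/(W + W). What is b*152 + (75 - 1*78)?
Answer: -3 + 76*√290 ≈ 1291.2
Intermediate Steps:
M(W) = ½ (M(W) = W/((2*W)) = W*(1/(2*W)) = ½)
b = √290/2 (b = √(½ + 72) = √(145/2) = √290/2 ≈ 8.5147)
b*152 + (75 - 1*78) = (√290/2)*152 + (75 - 1*78) = 76*√290 + (75 - 78) = 76*√290 - 3 = -3 + 76*√290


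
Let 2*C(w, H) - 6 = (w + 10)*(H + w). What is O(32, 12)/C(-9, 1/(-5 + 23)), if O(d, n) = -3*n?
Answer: 1296/53 ≈ 24.453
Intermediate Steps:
C(w, H) = 3 + (10 + w)*(H + w)/2 (C(w, H) = 3 + ((w + 10)*(H + w))/2 = 3 + ((10 + w)*(H + w))/2 = 3 + (10 + w)*(H + w)/2)
O(32, 12)/C(-9, 1/(-5 + 23)) = (-3*12)/(3 + (½)*(-9)² + 5/(-5 + 23) + 5*(-9) + (½)*(-9)/(-5 + 23)) = -36/(3 + (½)*81 + 5/18 - 45 + (½)*(-9)/18) = -36/(3 + 81/2 + 5*(1/18) - 45 + (½)*(1/18)*(-9)) = -36/(3 + 81/2 + 5/18 - 45 - ¼) = -36/(-53/36) = -36*(-36/53) = 1296/53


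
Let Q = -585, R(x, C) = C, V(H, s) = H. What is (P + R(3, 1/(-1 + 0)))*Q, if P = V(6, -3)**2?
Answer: -20475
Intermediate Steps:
P = 36 (P = 6**2 = 36)
(P + R(3, 1/(-1 + 0)))*Q = (36 + 1/(-1 + 0))*(-585) = (36 + 1/(-1))*(-585) = (36 - 1)*(-585) = 35*(-585) = -20475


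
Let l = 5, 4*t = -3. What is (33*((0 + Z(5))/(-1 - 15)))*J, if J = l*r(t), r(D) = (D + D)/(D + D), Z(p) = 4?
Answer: -165/4 ≈ -41.250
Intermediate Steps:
t = -3/4 (t = (1/4)*(-3) = -3/4 ≈ -0.75000)
r(D) = 1 (r(D) = (2*D)/((2*D)) = (2*D)*(1/(2*D)) = 1)
J = 5 (J = 5*1 = 5)
(33*((0 + Z(5))/(-1 - 15)))*J = (33*((0 + 4)/(-1 - 15)))*5 = (33*(4/(-16)))*5 = (33*(4*(-1/16)))*5 = (33*(-1/4))*5 = -33/4*5 = -165/4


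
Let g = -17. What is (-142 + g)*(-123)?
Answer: 19557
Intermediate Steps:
(-142 + g)*(-123) = (-142 - 17)*(-123) = -159*(-123) = 19557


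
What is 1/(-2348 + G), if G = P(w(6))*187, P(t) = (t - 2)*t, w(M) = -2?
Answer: -1/852 ≈ -0.0011737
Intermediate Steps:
P(t) = t*(-2 + t) (P(t) = (-2 + t)*t = t*(-2 + t))
G = 1496 (G = -2*(-2 - 2)*187 = -2*(-4)*187 = 8*187 = 1496)
1/(-2348 + G) = 1/(-2348 + 1496) = 1/(-852) = -1/852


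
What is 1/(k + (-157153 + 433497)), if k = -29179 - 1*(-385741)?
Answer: 1/632906 ≈ 1.5800e-6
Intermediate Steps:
k = 356562 (k = -29179 + 385741 = 356562)
1/(k + (-157153 + 433497)) = 1/(356562 + (-157153 + 433497)) = 1/(356562 + 276344) = 1/632906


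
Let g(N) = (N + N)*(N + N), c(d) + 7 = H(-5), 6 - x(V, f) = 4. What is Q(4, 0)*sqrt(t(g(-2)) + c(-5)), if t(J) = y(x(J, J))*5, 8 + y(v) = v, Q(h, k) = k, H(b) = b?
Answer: 0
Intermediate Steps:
x(V, f) = 2 (x(V, f) = 6 - 1*4 = 6 - 4 = 2)
c(d) = -12 (c(d) = -7 - 5 = -12)
y(v) = -8 + v
g(N) = 4*N**2 (g(N) = (2*N)*(2*N) = 4*N**2)
t(J) = -30 (t(J) = (-8 + 2)*5 = -6*5 = -30)
Q(4, 0)*sqrt(t(g(-2)) + c(-5)) = 0*sqrt(-30 - 12) = 0*sqrt(-42) = 0*(I*sqrt(42)) = 0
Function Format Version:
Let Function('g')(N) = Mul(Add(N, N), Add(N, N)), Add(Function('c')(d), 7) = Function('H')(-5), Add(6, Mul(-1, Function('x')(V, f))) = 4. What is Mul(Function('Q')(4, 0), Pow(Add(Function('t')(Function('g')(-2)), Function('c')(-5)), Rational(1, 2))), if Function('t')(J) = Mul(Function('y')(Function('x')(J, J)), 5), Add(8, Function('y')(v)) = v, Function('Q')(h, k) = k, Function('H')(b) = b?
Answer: 0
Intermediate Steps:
Function('x')(V, f) = 2 (Function('x')(V, f) = Add(6, Mul(-1, 4)) = Add(6, -4) = 2)
Function('c')(d) = -12 (Function('c')(d) = Add(-7, -5) = -12)
Function('y')(v) = Add(-8, v)
Function('g')(N) = Mul(4, Pow(N, 2)) (Function('g')(N) = Mul(Mul(2, N), Mul(2, N)) = Mul(4, Pow(N, 2)))
Function('t')(J) = -30 (Function('t')(J) = Mul(Add(-8, 2), 5) = Mul(-6, 5) = -30)
Mul(Function('Q')(4, 0), Pow(Add(Function('t')(Function('g')(-2)), Function('c')(-5)), Rational(1, 2))) = Mul(0, Pow(Add(-30, -12), Rational(1, 2))) = Mul(0, Pow(-42, Rational(1, 2))) = Mul(0, Mul(I, Pow(42, Rational(1, 2)))) = 0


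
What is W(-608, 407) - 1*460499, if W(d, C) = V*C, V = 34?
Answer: -446661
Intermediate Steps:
W(d, C) = 34*C
W(-608, 407) - 1*460499 = 34*407 - 1*460499 = 13838 - 460499 = -446661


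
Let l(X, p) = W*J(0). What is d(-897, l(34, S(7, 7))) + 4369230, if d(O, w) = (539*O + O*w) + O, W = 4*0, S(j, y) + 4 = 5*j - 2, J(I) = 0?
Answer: 3884850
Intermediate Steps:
S(j, y) = -6 + 5*j (S(j, y) = -4 + (5*j - 2) = -4 + (-2 + 5*j) = -6 + 5*j)
W = 0
l(X, p) = 0 (l(X, p) = 0*0 = 0)
d(O, w) = 540*O + O*w
d(-897, l(34, S(7, 7))) + 4369230 = -897*(540 + 0) + 4369230 = -897*540 + 4369230 = -484380 + 4369230 = 3884850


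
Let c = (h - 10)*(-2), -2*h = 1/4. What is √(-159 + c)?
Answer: I*√555/2 ≈ 11.779*I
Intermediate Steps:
h = -⅛ (h = -½/4 = -½*¼ = -⅛ ≈ -0.12500)
c = 81/4 (c = (-⅛ - 10)*(-2) = -81/8*(-2) = 81/4 ≈ 20.250)
√(-159 + c) = √(-159 + 81/4) = √(-555/4) = I*√555/2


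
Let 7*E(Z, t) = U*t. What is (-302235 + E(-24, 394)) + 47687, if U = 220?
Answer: -1695156/7 ≈ -2.4217e+5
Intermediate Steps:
E(Z, t) = 220*t/7 (E(Z, t) = (220*t)/7 = 220*t/7)
(-302235 + E(-24, 394)) + 47687 = (-302235 + (220/7)*394) + 47687 = (-302235 + 86680/7) + 47687 = -2028965/7 + 47687 = -1695156/7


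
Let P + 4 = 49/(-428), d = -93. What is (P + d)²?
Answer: 1727649225/183184 ≈ 9431.2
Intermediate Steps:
P = -1761/428 (P = -4 + 49/(-428) = -4 + 49*(-1/428) = -4 - 49/428 = -1761/428 ≈ -4.1145)
(P + d)² = (-1761/428 - 93)² = (-41565/428)² = 1727649225/183184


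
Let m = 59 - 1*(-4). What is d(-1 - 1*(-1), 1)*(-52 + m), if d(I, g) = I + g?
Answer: 11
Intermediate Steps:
m = 63 (m = 59 + 4 = 63)
d(-1 - 1*(-1), 1)*(-52 + m) = ((-1 - 1*(-1)) + 1)*(-52 + 63) = ((-1 + 1) + 1)*11 = (0 + 1)*11 = 1*11 = 11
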